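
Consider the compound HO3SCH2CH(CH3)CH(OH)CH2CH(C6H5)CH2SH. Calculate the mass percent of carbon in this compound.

51.29%

Atom tally by fragment:
  HO3SCH2 → C:1 H:3 S:1 O:3
  CH(CH3) → C:2 H:4
  CH(OH) → C:1 H:2 O:1
  CH2 → C:1 H:2
  CH(C6H5) → C:7 H:6
  CH2SH → C:1 H:3 S:1
Element totals:
  C: 13
  H: 20
  O: 4
  S: 2
Molecular formula: C13H20O4S2.
Molar mass = 304.419 g/mol.
Mass from C: 13 × 12.011 = 156.143 g/mol.
%C = 156.143 / 304.419 × 100 = 51.29%.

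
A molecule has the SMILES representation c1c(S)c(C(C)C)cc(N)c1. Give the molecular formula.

C9H13NS

Atom tally by fragment:
  benzene ring core → C:6 H:6
  (− 3 ring H displaced by substituents)
  + SH → S:1 H:1
  + CH(CH3)2 → C:3 H:7
  + NH2 → N:1 H:2
Element totals:
  C: 9
  H: 13
  N: 1
  S: 1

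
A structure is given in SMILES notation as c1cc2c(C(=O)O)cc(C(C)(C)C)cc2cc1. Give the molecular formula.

Atom tally by fragment:
  naphthalene ring system core → C:10 H:8
  (− 2 ring H displaced by substituents)
  + COOH → C:1 H:1 O:2
  + C(CH3)3 → C:4 H:9
Element totals:
  C: 15
  H: 16
  O: 2

C15H16O2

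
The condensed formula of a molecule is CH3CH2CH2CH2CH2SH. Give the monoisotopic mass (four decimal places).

Atom tally by fragment:
  CH3 → C:1 H:3
  CH2 → C:1 H:2
  CH2 → C:1 H:2
  CH2 → C:1 H:2
  CH2SH → C:1 H:3 S:1
Element totals:
  C: 5
  H: 12
  S: 1
Molecular formula: C5H12S.
  M = 5(12.0) + 12(1.007825) + 31.972071
    = 60.000000 + 12.093900 + 31.972071 = 104.065971

104.0660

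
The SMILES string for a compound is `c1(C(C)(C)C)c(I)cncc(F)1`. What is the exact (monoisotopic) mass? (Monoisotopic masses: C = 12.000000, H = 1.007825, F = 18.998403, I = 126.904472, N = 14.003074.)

Atom tally by fragment:
  pyridine ring core → C:5 H:5 N:1
  (− 3 ring H displaced by substituents)
  + C(CH3)3 → C:4 H:9
  + I → I:1
  + F → F:1
Element totals:
  C: 9
  H: 11
  F: 1
  I: 1
  N: 1
Molecular formula: C9H11FIN.
  M = 9(12.0) + 11(1.007825) + 18.998403 + 126.904472 + 14.003074
    = 108.000000 + 11.086075 + 18.998403 + 126.904472 + 14.003074 = 278.992024

278.9920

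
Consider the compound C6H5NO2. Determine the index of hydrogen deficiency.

Atom tally by fragment:
  benzene ring core → C:6 H:6
  (− 1 ring H displaced by substituents)
  + NO2 → N:1 O:2
Element totals:
  C: 6
  H: 5
  N: 1
  O: 2
Molecular formula: C6H5NO2.
DoU = (2C + 2 + N − H − X) / 2 = (2·6 + 2 + 1 − 5 − 0) / 2 = 5.

5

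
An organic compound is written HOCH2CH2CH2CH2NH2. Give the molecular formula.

C4H11NO

Element totals:
  C: 4
  H: 11
  N: 1
  O: 1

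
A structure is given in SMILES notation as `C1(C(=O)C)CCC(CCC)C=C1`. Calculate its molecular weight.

Atom tally by fragment:
  cyclohexene ring core → C:6 H:10
  (− 2 ring H displaced by substituents)
  + COCH3 → C:2 H:3 O:1
  + CH2CH2CH3 → C:3 H:7
Element totals:
  C: 11
  H: 18
  O: 1
Molecular formula: C11H18O.
  M = 11(12.011) + 18(1.008) + 15.999
    = 132.121 + 18.144 + 15.999 = 166.264

166.26 g/mol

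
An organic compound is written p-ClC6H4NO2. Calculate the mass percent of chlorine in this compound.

22.50%

Element totals:
  C: 6
  H: 4
  Cl: 1
  N: 1
  O: 2
Molecular formula: C6H4ClNO2.
Molar mass = 157.553 g/mol.
Mass from Cl: 1 × 35.45 = 35.450 g/mol.
%Cl = 35.450 / 157.553 × 100 = 22.50%.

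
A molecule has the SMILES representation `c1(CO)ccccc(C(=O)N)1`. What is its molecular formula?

C8H9NO2

Atom tally by fragment:
  benzene ring core → C:6 H:6
  (− 2 ring H displaced by substituents)
  + CH2OH → C:1 H:3 O:1
  + CONH2 → C:1 H:2 O:1 N:1
Element totals:
  C: 8
  H: 9
  N: 1
  O: 2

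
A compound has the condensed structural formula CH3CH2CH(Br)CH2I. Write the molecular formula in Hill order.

C4H8BrI

Atom tally by fragment:
  CH3 → C:1 H:3
  CH2 → C:1 H:2
  CH(Br) → C:1 H:1 Br:1
  CH2I → C:1 H:2 I:1
Element totals:
  C: 4
  H: 8
  Br: 1
  I: 1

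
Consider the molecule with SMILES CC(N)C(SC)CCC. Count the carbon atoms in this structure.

Atom tally by fragment:
  CH3 → C:1 H:3
  CH(NH2) → C:1 H:3 N:1
  CH(SCH3) → C:2 H:4 S:1
  CH2 → C:1 H:2
  CH2 → C:1 H:2
  CH3 → C:1 H:3
Element totals:
  C: 7
  H: 17
  N: 1
  S: 1

7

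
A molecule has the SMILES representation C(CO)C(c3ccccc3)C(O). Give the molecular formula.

C10H14O2

Atom tally by fragment:
  HOCH2CH2 → C:2 H:5 O:1
  CH(C6H5) → C:7 H:6
  CH2OH → C:1 H:3 O:1
Element totals:
  C: 10
  H: 14
  O: 2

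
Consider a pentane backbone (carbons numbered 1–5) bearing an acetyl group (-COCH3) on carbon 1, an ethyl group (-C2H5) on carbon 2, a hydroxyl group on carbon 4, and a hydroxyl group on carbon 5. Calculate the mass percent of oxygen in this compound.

27.55%

Atom tally by fragment:
  CH3COCH2 → C:3 H:5 O:1
  CH(C2H5) → C:3 H:6
  CH2 → C:1 H:2
  CH(OH) → C:1 H:2 O:1
  CH2OH → C:1 H:3 O:1
Element totals:
  C: 9
  H: 18
  O: 3
Molecular formula: C9H18O3.
Molar mass = 174.240 g/mol.
Mass from O: 3 × 15.999 = 47.997 g/mol.
%O = 47.997 / 174.240 × 100 = 27.55%.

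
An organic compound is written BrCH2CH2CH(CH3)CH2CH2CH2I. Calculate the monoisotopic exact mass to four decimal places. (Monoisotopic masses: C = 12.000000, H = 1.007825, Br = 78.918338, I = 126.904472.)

303.9324

Atom tally by fragment:
  BrCH2 → C:1 H:2 Br:1
  CH2 → C:1 H:2
  CH(CH3) → C:2 H:4
  CH2 → C:1 H:2
  CH2 → C:1 H:2
  CH2I → C:1 H:2 I:1
Element totals:
  C: 7
  H: 14
  Br: 1
  I: 1
Molecular formula: C7H14BrI.
  M = 7(12.0) + 14(1.007825) + 78.918338 + 126.904472
    = 84.000000 + 14.109550 + 78.918338 + 126.904472 = 303.932360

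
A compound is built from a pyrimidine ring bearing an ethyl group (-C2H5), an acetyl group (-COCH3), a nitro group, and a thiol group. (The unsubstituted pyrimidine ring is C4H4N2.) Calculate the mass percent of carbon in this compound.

42.29%

Atom tally by fragment:
  pyrimidine ring core → C:4 H:4 N:2
  (− 4 ring H displaced by substituents)
  + C2H5 → C:2 H:5
  + COCH3 → C:2 H:3 O:1
  + NO2 → N:1 O:2
  + SH → S:1 H:1
Element totals:
  C: 8
  H: 9
  N: 3
  O: 3
  S: 1
Molecular formula: C8H9N3O3S.
Molar mass = 227.238 g/mol.
Mass from C: 8 × 12.011 = 96.088 g/mol.
%C = 96.088 / 227.238 × 100 = 42.29%.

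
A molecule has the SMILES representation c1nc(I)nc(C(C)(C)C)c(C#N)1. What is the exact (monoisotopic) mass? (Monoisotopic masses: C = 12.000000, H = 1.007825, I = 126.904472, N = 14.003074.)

286.9919

Atom tally by fragment:
  pyrimidine ring core → C:4 H:4 N:2
  (− 3 ring H displaced by substituents)
  + I → I:1
  + C(CH3)3 → C:4 H:9
  + CN → C:1 N:1
Element totals:
  C: 9
  H: 10
  I: 1
  N: 3
Molecular formula: C9H10IN3.
  M = 9(12.0) + 10(1.007825) + 126.904472 + 3(14.003074)
    = 108.000000 + 10.078250 + 126.904472 + 42.009222 = 286.991944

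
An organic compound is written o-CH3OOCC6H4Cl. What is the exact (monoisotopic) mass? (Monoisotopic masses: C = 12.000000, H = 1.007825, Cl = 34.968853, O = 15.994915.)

170.0135

Element totals:
  C: 8
  H: 7
  Cl: 1
  O: 2
Molecular formula: C8H7ClO2.
  M = 8(12.0) + 7(1.007825) + 34.968853 + 2(15.994915)
    = 96.000000 + 7.054775 + 34.968853 + 31.989830 = 170.013458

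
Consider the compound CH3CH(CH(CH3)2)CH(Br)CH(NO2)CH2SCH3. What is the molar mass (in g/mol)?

284.21 g/mol

Element totals:
  C: 9
  H: 18
  Br: 1
  N: 1
  O: 2
  S: 1
Molecular formula: C9H18BrNO2S.
  M = 9(12.011) + 18(1.008) + 79.904 + 14.007 + 2(15.999) + 32.06
    = 108.099 + 18.144 + 79.904 + 14.007 + 31.998 + 32.060 = 284.212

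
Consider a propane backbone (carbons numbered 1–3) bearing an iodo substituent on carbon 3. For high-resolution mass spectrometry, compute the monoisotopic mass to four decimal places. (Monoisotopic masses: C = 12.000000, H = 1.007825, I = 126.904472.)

169.9592

Atom tally by fragment:
  CH3 → C:1 H:3
  CH2 → C:1 H:2
  CH2I → C:1 H:2 I:1
Element totals:
  C: 3
  H: 7
  I: 1
Molecular formula: C3H7I.
  M = 3(12.0) + 7(1.007825) + 126.904472
    = 36.000000 + 7.054775 + 126.904472 = 169.959247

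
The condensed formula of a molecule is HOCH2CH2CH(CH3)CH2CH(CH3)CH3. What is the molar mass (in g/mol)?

130.23 g/mol

Atom tally by fragment:
  HOCH2CH2 → C:2 H:5 O:1
  CH(CH3) → C:2 H:4
  CH2 → C:1 H:2
  CH(CH3) → C:2 H:4
  CH3 → C:1 H:3
Element totals:
  C: 8
  H: 18
  O: 1
Molecular formula: C8H18O.
  M = 8(12.011) + 18(1.008) + 15.999
    = 96.088 + 18.144 + 15.999 = 130.231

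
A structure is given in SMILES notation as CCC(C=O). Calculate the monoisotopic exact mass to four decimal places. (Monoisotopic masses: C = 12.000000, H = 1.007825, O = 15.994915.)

Atom tally by fragment:
  CH3 → C:1 H:3
  CH2 → C:1 H:2
  CH2CHO → C:2 H:3 O:1
Element totals:
  C: 4
  H: 8
  O: 1
Molecular formula: C4H8O.
  M = 4(12.0) + 8(1.007825) + 15.994915
    = 48.000000 + 8.062600 + 15.994915 = 72.057515

72.0575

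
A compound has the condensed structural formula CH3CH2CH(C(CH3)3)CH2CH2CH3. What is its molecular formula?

C10H22

Element totals:
  C: 10
  H: 22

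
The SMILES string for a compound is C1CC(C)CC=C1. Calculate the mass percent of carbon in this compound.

87.42%

Atom tally by fragment:
  cyclohexene ring core → C:6 H:10
  (− 1 ring H displaced by substituents)
  + CH3 → C:1 H:3
Element totals:
  C: 7
  H: 12
Molecular formula: C7H12.
Molar mass = 96.173 g/mol.
Mass from C: 7 × 12.011 = 84.077 g/mol.
%C = 84.077 / 96.173 × 100 = 87.42%.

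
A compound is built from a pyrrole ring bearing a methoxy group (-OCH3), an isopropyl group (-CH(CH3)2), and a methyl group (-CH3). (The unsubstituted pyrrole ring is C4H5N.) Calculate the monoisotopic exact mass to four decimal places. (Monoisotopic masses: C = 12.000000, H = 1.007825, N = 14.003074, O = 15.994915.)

153.1154

Atom tally by fragment:
  pyrrole ring core → C:4 H:5 N:1
  (− 3 ring H displaced by substituents)
  + OCH3 → C:1 H:3 O:1
  + CH(CH3)2 → C:3 H:7
  + CH3 → C:1 H:3
Element totals:
  C: 9
  H: 15
  N: 1
  O: 1
Molecular formula: C9H15NO.
  M = 9(12.0) + 15(1.007825) + 14.003074 + 15.994915
    = 108.000000 + 15.117375 + 14.003074 + 15.994915 = 153.115364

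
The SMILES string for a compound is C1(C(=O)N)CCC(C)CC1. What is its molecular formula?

C8H15NO

Atom tally by fragment:
  cyclohexane ring core → C:6 H:12
  (− 2 ring H displaced by substituents)
  + CONH2 → C:1 H:2 O:1 N:1
  + CH3 → C:1 H:3
Element totals:
  C: 8
  H: 15
  N: 1
  O: 1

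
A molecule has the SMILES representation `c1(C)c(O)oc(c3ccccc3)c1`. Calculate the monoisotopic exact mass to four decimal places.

Atom tally by fragment:
  furan ring core → C:4 H:4 O:1
  (− 3 ring H displaced by substituents)
  + CH3 → C:1 H:3
  + OH → O:1 H:1
  + C6H5 → C:6 H:5
Element totals:
  C: 11
  H: 10
  O: 2
Molecular formula: C11H10O2.
  M = 11(12.0) + 10(1.007825) + 2(15.994915)
    = 132.000000 + 10.078250 + 31.989830 = 174.068080

174.0681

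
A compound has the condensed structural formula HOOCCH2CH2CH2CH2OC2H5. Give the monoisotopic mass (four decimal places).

146.0943

Atom tally by fragment:
  HOOCCH2 → C:2 H:3 O:2
  CH2 → C:1 H:2
  CH2 → C:1 H:2
  CH2OC2H5 → C:3 H:7 O:1
Element totals:
  C: 7
  H: 14
  O: 3
Molecular formula: C7H14O3.
  M = 7(12.0) + 14(1.007825) + 3(15.994915)
    = 84.000000 + 14.109550 + 47.984745 = 146.094295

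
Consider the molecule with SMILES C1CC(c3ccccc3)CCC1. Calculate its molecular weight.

160.26 g/mol

Atom tally by fragment:
  cyclohexane ring core → C:6 H:12
  (− 1 ring H displaced by substituents)
  + C6H5 → C:6 H:5
Element totals:
  C: 12
  H: 16
Molecular formula: C12H16.
  M = 12(12.011) + 16(1.008)
    = 144.132 + 16.128 = 160.260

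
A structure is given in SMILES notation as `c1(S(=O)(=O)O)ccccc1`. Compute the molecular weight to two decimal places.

Atom tally by fragment:
  benzene ring core → C:6 H:6
  (− 1 ring H displaced by substituents)
  + SO3H → S:1 O:3 H:1
Element totals:
  C: 6
  H: 6
  O: 3
  S: 1
Molecular formula: C6H6O3S.
  M = 6(12.011) + 6(1.008) + 3(15.999) + 32.06
    = 72.066 + 6.048 + 47.997 + 32.060 = 158.171

158.17 g/mol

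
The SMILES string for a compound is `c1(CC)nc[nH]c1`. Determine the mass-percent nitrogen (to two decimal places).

29.14%

Atom tally by fragment:
  imidazole ring core → C:3 H:4 N:2
  (− 1 ring H displaced by substituents)
  + C2H5 → C:2 H:5
Element totals:
  C: 5
  H: 8
  N: 2
Molecular formula: C5H8N2.
Molar mass = 96.133 g/mol.
Mass from N: 2 × 14.007 = 28.014 g/mol.
%N = 28.014 / 96.133 × 100 = 29.14%.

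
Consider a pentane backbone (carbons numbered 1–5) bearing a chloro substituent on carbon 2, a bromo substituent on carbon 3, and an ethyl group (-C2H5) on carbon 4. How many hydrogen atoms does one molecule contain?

Atom tally by fragment:
  CH3 → C:1 H:3
  CH(Cl) → C:1 H:1 Cl:1
  CH(Br) → C:1 H:1 Br:1
  CH(C2H5) → C:3 H:6
  CH3 → C:1 H:3
Element totals:
  C: 7
  H: 14
  Br: 1
  Cl: 1

14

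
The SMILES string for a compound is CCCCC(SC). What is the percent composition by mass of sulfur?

Atom tally by fragment:
  CH3 → C:1 H:3
  CH2 → C:1 H:2
  CH2 → C:1 H:2
  CH2 → C:1 H:2
  CH2SCH3 → C:2 H:5 S:1
Element totals:
  C: 6
  H: 14
  S: 1
Molecular formula: C6H14S.
Molar mass = 118.238 g/mol.
Mass from S: 1 × 32.06 = 32.060 g/mol.
%S = 32.060 / 118.238 × 100 = 27.11%.

27.11%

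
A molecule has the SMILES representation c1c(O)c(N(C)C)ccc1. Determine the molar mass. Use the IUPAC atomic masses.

Atom tally by fragment:
  benzene ring core → C:6 H:6
  (− 2 ring H displaced by substituents)
  + OH → O:1 H:1
  + N(CH3)2 → N:1 C:2 H:6
Element totals:
  C: 8
  H: 11
  N: 1
  O: 1
Molecular formula: C8H11NO.
  M = 8(12.011) + 11(1.008) + 14.007 + 15.999
    = 96.088 + 11.088 + 14.007 + 15.999 = 137.182

137.18 g/mol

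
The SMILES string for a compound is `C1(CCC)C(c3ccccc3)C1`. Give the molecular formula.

Atom tally by fragment:
  cyclopropane ring core → C:3 H:6
  (− 2 ring H displaced by substituents)
  + CH2CH2CH3 → C:3 H:7
  + C6H5 → C:6 H:5
Element totals:
  C: 12
  H: 16

C12H16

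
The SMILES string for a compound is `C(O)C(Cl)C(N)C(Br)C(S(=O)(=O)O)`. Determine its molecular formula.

C5H11BrClNO4S

Atom tally by fragment:
  HOCH2 → C:1 H:3 O:1
  CH(Cl) → C:1 H:1 Cl:1
  CH(NH2) → C:1 H:3 N:1
  CH(Br) → C:1 H:1 Br:1
  CH2SO3H → C:1 H:3 S:1 O:3
Element totals:
  C: 5
  H: 11
  Br: 1
  Cl: 1
  N: 1
  O: 4
  S: 1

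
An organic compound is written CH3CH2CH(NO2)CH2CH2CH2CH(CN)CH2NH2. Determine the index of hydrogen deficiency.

3

Element totals:
  C: 9
  H: 17
  N: 3
  O: 2
Molecular formula: C9H17N3O2.
DoU = (2C + 2 + N − H − X) / 2 = (2·9 + 2 + 3 − 17 − 0) / 2 = 3.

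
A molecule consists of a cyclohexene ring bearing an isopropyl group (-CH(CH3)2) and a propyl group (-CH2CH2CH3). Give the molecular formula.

C12H22

Atom tally by fragment:
  cyclohexene ring core → C:6 H:10
  (− 2 ring H displaced by substituents)
  + CH(CH3)2 → C:3 H:7
  + CH2CH2CH3 → C:3 H:7
Element totals:
  C: 12
  H: 22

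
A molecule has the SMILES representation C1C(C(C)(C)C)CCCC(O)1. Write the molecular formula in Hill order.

Atom tally by fragment:
  cyclohexane ring core → C:6 H:12
  (− 2 ring H displaced by substituents)
  + C(CH3)3 → C:4 H:9
  + OH → O:1 H:1
Element totals:
  C: 10
  H: 20
  O: 1

C10H20O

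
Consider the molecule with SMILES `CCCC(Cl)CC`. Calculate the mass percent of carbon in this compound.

59.75%

Atom tally by fragment:
  CH3 → C:1 H:3
  CH2 → C:1 H:2
  CH2 → C:1 H:2
  CH(Cl) → C:1 H:1 Cl:1
  CH2 → C:1 H:2
  CH3 → C:1 H:3
Element totals:
  C: 6
  H: 13
  Cl: 1
Molecular formula: C6H13Cl.
Molar mass = 120.620 g/mol.
Mass from C: 6 × 12.011 = 72.066 g/mol.
%C = 72.066 / 120.620 × 100 = 59.75%.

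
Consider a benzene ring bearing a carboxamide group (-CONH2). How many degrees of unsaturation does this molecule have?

5

Atom tally by fragment:
  benzene ring core → C:6 H:6
  (− 1 ring H displaced by substituents)
  + CONH2 → C:1 H:2 O:1 N:1
Element totals:
  C: 7
  H: 7
  N: 1
  O: 1
Molecular formula: C7H7NO.
DoU = (2C + 2 + N − H − X) / 2 = (2·7 + 2 + 1 − 7 − 0) / 2 = 5.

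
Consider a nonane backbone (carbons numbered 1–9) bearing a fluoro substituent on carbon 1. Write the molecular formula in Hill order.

C9H19F

Atom tally by fragment:
  FCH2 → C:1 H:2 F:1
  CH2 → C:1 H:2
  CH2 → C:1 H:2
  CH2 → C:1 H:2
  CH2 → C:1 H:2
  CH2 → C:1 H:2
  CH2 → C:1 H:2
  CH2 → C:1 H:2
  CH3 → C:1 H:3
Element totals:
  C: 9
  H: 19
  F: 1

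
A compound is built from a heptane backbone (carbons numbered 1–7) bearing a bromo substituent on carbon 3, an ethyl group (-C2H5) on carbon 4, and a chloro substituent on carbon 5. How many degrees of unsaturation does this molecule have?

0

Atom tally by fragment:
  CH3 → C:1 H:3
  CH2 → C:1 H:2
  CH(Br) → C:1 H:1 Br:1
  CH(C2H5) → C:3 H:6
  CH(Cl) → C:1 H:1 Cl:1
  CH2 → C:1 H:2
  CH3 → C:1 H:3
Element totals:
  C: 9
  H: 18
  Br: 1
  Cl: 1
Molecular formula: C9H18BrCl.
DoU = (2C + 2 + N − H − X) / 2 = (2·9 + 2 + 0 − 18 − 2) / 2 = 0.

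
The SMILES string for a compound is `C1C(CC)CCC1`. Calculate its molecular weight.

98.19 g/mol

Atom tally by fragment:
  cyclopentane ring core → C:5 H:10
  (− 1 ring H displaced by substituents)
  + C2H5 → C:2 H:5
Element totals:
  C: 7
  H: 14
Molecular formula: C7H14.
  M = 7(12.011) + 14(1.008)
    = 84.077 + 14.112 = 98.189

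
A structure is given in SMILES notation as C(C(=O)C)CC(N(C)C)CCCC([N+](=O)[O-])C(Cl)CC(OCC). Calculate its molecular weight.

350.88 g/mol

Atom tally by fragment:
  CH3COCH2 → C:3 H:5 O:1
  CH2 → C:1 H:2
  CH(N(CH3)2) → C:3 H:7 N:1
  CH2 → C:1 H:2
  CH2 → C:1 H:2
  CH2 → C:1 H:2
  CH(NO2) → C:1 H:1 N:1 O:2
  CH(Cl) → C:1 H:1 Cl:1
  CH2 → C:1 H:2
  CH2OC2H5 → C:3 H:7 O:1
Element totals:
  C: 16
  H: 31
  Cl: 1
  N: 2
  O: 4
Molecular formula: C16H31ClN2O4.
  M = 16(12.011) + 31(1.008) + 35.45 + 2(14.007) + 4(15.999)
    = 192.176 + 31.248 + 35.450 + 28.014 + 63.996 = 350.884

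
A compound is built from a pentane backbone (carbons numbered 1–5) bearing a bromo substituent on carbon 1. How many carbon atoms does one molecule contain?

5

Atom tally by fragment:
  BrCH2 → C:1 H:2 Br:1
  CH2 → C:1 H:2
  CH2 → C:1 H:2
  CH2 → C:1 H:2
  CH3 → C:1 H:3
Element totals:
  C: 5
  H: 11
  Br: 1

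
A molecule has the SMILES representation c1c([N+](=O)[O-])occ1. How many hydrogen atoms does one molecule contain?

3

Atom tally by fragment:
  furan ring core → C:4 H:4 O:1
  (− 1 ring H displaced by substituents)
  + NO2 → N:1 O:2
Element totals:
  C: 4
  H: 3
  N: 1
  O: 3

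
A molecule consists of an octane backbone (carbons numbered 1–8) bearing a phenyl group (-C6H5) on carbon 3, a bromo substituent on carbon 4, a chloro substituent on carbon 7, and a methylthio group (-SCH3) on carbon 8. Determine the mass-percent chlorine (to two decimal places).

10.14%

Atom tally by fragment:
  CH3 → C:1 H:3
  CH2 → C:1 H:2
  CH(C6H5) → C:7 H:6
  CH(Br) → C:1 H:1 Br:1
  CH2 → C:1 H:2
  CH2 → C:1 H:2
  CH(Cl) → C:1 H:1 Cl:1
  CH2SCH3 → C:2 H:5 S:1
Element totals:
  C: 15
  H: 22
  Br: 1
  Cl: 1
  S: 1
Molecular formula: C15H22BrClS.
Molar mass = 349.755 g/mol.
Mass from Cl: 1 × 35.45 = 35.450 g/mol.
%Cl = 35.450 / 349.755 × 100 = 10.14%.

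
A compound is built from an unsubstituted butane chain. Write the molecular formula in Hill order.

Atom tally by fragment:
  CH3 → C:1 H:3
  CH2 → C:1 H:2
  CH2 → C:1 H:2
  CH3 → C:1 H:3
Element totals:
  C: 4
  H: 10

C4H10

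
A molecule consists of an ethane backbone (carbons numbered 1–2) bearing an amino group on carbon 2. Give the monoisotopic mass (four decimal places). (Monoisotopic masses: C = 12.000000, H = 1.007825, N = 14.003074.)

45.0578

Atom tally by fragment:
  CH3 → C:1 H:3
  CH2NH2 → C:1 H:4 N:1
Element totals:
  C: 2
  H: 7
  N: 1
Molecular formula: C2H7N.
  M = 2(12.0) + 7(1.007825) + 14.003074
    = 24.000000 + 7.054775 + 14.003074 = 45.057849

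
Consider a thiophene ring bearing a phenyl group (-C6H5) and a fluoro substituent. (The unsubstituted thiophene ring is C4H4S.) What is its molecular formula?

C10H7FS

Atom tally by fragment:
  thiophene ring core → C:4 H:4 S:1
  (− 2 ring H displaced by substituents)
  + C6H5 → C:6 H:5
  + F → F:1
Element totals:
  C: 10
  H: 7
  F: 1
  S: 1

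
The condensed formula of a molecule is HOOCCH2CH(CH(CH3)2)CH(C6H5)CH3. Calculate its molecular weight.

220.31 g/mol

Element totals:
  C: 14
  H: 20
  O: 2
Molecular formula: C14H20O2.
  M = 14(12.011) + 20(1.008) + 2(15.999)
    = 168.154 + 20.160 + 31.998 = 220.312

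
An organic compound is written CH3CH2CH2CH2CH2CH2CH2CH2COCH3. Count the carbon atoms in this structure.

Atom tally by fragment:
  CH3 → C:1 H:3
  CH2 → C:1 H:2
  CH2 → C:1 H:2
  CH2 → C:1 H:2
  CH2 → C:1 H:2
  CH2 → C:1 H:2
  CH2 → C:1 H:2
  CH2COCH3 → C:3 H:5 O:1
Element totals:
  C: 10
  H: 20
  O: 1

10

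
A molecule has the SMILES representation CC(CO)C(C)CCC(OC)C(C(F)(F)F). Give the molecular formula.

C11H21F3O2

Atom tally by fragment:
  CH3 → C:1 H:3
  CH(CH2OH) → C:2 H:4 O:1
  CH(CH3) → C:2 H:4
  CH2 → C:1 H:2
  CH2 → C:1 H:2
  CH(OCH3) → C:2 H:4 O:1
  CH2CF3 → C:2 H:2 F:3
Element totals:
  C: 11
  H: 21
  F: 3
  O: 2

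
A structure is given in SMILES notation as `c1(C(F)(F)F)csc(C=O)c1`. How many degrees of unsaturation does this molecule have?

4

Atom tally by fragment:
  thiophene ring core → C:4 H:4 S:1
  (− 2 ring H displaced by substituents)
  + CF3 → C:1 F:3
  + CHO → C:1 H:1 O:1
Element totals:
  C: 6
  H: 3
  F: 3
  O: 1
  S: 1
Molecular formula: C6H3F3OS.
DoU = (2C + 2 + N − H − X) / 2 = (2·6 + 2 + 0 − 3 − 3) / 2 = 4.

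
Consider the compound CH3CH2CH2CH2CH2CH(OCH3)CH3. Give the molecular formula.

C8H18O

Atom tally by fragment:
  CH3 → C:1 H:3
  CH2 → C:1 H:2
  CH2 → C:1 H:2
  CH2 → C:1 H:2
  CH2 → C:1 H:2
  CH(OCH3) → C:2 H:4 O:1
  CH3 → C:1 H:3
Element totals:
  C: 8
  H: 18
  O: 1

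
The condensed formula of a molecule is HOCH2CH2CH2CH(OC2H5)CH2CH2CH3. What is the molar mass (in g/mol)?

Element totals:
  C: 9
  H: 20
  O: 2
Molecular formula: C9H20O2.
  M = 9(12.011) + 20(1.008) + 2(15.999)
    = 108.099 + 20.160 + 31.998 = 160.257

160.26 g/mol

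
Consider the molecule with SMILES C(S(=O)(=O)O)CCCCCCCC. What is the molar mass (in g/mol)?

Atom tally by fragment:
  HO3SCH2 → C:1 H:3 S:1 O:3
  CH2 → C:1 H:2
  CH2 → C:1 H:2
  CH2 → C:1 H:2
  CH2 → C:1 H:2
  CH2 → C:1 H:2
  CH2 → C:1 H:2
  CH2 → C:1 H:2
  CH3 → C:1 H:3
Element totals:
  C: 9
  H: 20
  O: 3
  S: 1
Molecular formula: C9H20O3S.
  M = 9(12.011) + 20(1.008) + 3(15.999) + 32.06
    = 108.099 + 20.160 + 47.997 + 32.060 = 208.316

208.32 g/mol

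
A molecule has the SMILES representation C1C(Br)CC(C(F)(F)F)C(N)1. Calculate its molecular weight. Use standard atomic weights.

Atom tally by fragment:
  cyclopentane ring core → C:5 H:10
  (− 3 ring H displaced by substituents)
  + Br → Br:1
  + CF3 → C:1 F:3
  + NH2 → N:1 H:2
Element totals:
  C: 6
  H: 9
  Br: 1
  F: 3
  N: 1
Molecular formula: C6H9BrF3N.
  M = 6(12.011) + 9(1.008) + 79.904 + 3(18.998) + 14.007
    = 72.066 + 9.072 + 79.904 + 56.994 + 14.007 = 232.043

232.04 g/mol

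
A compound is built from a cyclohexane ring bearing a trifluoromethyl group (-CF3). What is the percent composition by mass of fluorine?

37.46%

Atom tally by fragment:
  cyclohexane ring core → C:6 H:12
  (− 1 ring H displaced by substituents)
  + CF3 → C:1 F:3
Element totals:
  C: 7
  H: 11
  F: 3
Molecular formula: C7H11F3.
Molar mass = 152.159 g/mol.
Mass from F: 3 × 18.998 = 56.994 g/mol.
%F = 56.994 / 152.159 × 100 = 37.46%.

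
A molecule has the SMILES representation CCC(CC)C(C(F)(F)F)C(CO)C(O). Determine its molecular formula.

Atom tally by fragment:
  CH3 → C:1 H:3
  CH2 → C:1 H:2
  CH(C2H5) → C:3 H:6
  CH(CF3) → C:2 H:1 F:3
  CH(CH2OH) → C:2 H:4 O:1
  CH2OH → C:1 H:3 O:1
Element totals:
  C: 10
  H: 19
  F: 3
  O: 2

C10H19F3O2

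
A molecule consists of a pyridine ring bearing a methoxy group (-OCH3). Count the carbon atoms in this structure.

6

Atom tally by fragment:
  pyridine ring core → C:5 H:5 N:1
  (− 1 ring H displaced by substituents)
  + OCH3 → C:1 H:3 O:1
Element totals:
  C: 6
  H: 7
  N: 1
  O: 1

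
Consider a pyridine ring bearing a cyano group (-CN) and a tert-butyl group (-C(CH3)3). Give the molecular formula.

Atom tally by fragment:
  pyridine ring core → C:5 H:5 N:1
  (− 2 ring H displaced by substituents)
  + CN → C:1 N:1
  + C(CH3)3 → C:4 H:9
Element totals:
  C: 10
  H: 12
  N: 2

C10H12N2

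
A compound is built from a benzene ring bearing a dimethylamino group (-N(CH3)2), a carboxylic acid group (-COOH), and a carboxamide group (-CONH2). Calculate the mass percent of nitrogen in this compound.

Atom tally by fragment:
  benzene ring core → C:6 H:6
  (− 3 ring H displaced by substituents)
  + N(CH3)2 → N:1 C:2 H:6
  + COOH → C:1 H:1 O:2
  + CONH2 → C:1 H:2 O:1 N:1
Element totals:
  C: 10
  H: 12
  N: 2
  O: 3
Molecular formula: C10H12N2O3.
Molar mass = 208.217 g/mol.
Mass from N: 2 × 14.007 = 28.014 g/mol.
%N = 28.014 / 208.217 × 100 = 13.45%.

13.45%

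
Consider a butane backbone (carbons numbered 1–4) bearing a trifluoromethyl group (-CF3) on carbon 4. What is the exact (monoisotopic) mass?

Atom tally by fragment:
  CH3 → C:1 H:3
  CH2 → C:1 H:2
  CH2 → C:1 H:2
  CH2CF3 → C:2 H:2 F:3
Element totals:
  C: 5
  H: 9
  F: 3
Molecular formula: C5H9F3.
  M = 5(12.0) + 9(1.007825) + 3(18.998403)
    = 60.000000 + 9.070425 + 56.995209 = 126.065634

126.0656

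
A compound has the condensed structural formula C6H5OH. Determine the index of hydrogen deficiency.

4

Atom tally by fragment:
  benzene ring core → C:6 H:6
  (− 1 ring H displaced by substituents)
  + OH → O:1 H:1
Element totals:
  C: 6
  H: 6
  O: 1
Molecular formula: C6H6O.
DoU = (2C + 2 + N − H − X) / 2 = (2·6 + 2 + 0 − 6 − 0) / 2 = 4.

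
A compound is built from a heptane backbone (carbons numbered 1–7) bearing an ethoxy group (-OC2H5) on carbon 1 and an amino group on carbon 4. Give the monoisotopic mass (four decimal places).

Atom tally by fragment:
  C2H5OCH2 → C:3 H:7 O:1
  CH2 → C:1 H:2
  CH2 → C:1 H:2
  CH(NH2) → C:1 H:3 N:1
  CH2 → C:1 H:2
  CH2 → C:1 H:2
  CH3 → C:1 H:3
Element totals:
  C: 9
  H: 21
  N: 1
  O: 1
Molecular formula: C9H21NO.
  M = 9(12.0) + 21(1.007825) + 14.003074 + 15.994915
    = 108.000000 + 21.164325 + 14.003074 + 15.994915 = 159.162314

159.1623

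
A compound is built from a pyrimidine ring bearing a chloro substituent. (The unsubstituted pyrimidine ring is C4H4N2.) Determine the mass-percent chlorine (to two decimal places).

30.95%

Atom tally by fragment:
  pyrimidine ring core → C:4 H:4 N:2
  (− 1 ring H displaced by substituents)
  + Cl → Cl:1
Element totals:
  C: 4
  H: 3
  Cl: 1
  N: 2
Molecular formula: C4H3ClN2.
Molar mass = 114.532 g/mol.
Mass from Cl: 1 × 35.45 = 35.450 g/mol.
%Cl = 35.450 / 114.532 × 100 = 30.95%.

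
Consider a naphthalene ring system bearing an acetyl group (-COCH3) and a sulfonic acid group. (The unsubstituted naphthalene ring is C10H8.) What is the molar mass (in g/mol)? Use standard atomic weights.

Atom tally by fragment:
  naphthalene ring system core → C:10 H:8
  (− 2 ring H displaced by substituents)
  + COCH3 → C:2 H:3 O:1
  + SO3H → S:1 O:3 H:1
Element totals:
  C: 12
  H: 10
  O: 4
  S: 1
Molecular formula: C12H10O4S.
  M = 12(12.011) + 10(1.008) + 4(15.999) + 32.06
    = 144.132 + 10.080 + 63.996 + 32.060 = 250.268

250.27 g/mol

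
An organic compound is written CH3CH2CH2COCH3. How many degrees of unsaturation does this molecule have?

Atom tally by fragment:
  CH3 → C:1 H:3
  CH2 → C:1 H:2
  CH2COCH3 → C:3 H:5 O:1
Element totals:
  C: 5
  H: 10
  O: 1
Molecular formula: C5H10O.
DoU = (2C + 2 + N − H − X) / 2 = (2·5 + 2 + 0 − 10 − 0) / 2 = 1.

1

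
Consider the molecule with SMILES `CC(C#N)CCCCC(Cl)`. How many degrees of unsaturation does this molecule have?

2

Atom tally by fragment:
  CH3 → C:1 H:3
  CH(CN) → C:2 H:1 N:1
  CH2 → C:1 H:2
  CH2 → C:1 H:2
  CH2 → C:1 H:2
  CH2 → C:1 H:2
  CH2Cl → C:1 H:2 Cl:1
Element totals:
  C: 8
  H: 14
  Cl: 1
  N: 1
Molecular formula: C8H14ClN.
DoU = (2C + 2 + N − H − X) / 2 = (2·8 + 2 + 1 − 14 − 1) / 2 = 2.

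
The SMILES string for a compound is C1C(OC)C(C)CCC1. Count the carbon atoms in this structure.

Atom tally by fragment:
  cyclohexane ring core → C:6 H:12
  (− 2 ring H displaced by substituents)
  + OCH3 → C:1 H:3 O:1
  + CH3 → C:1 H:3
Element totals:
  C: 8
  H: 16
  O: 1

8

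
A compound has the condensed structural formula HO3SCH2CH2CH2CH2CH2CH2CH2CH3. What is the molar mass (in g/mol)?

194.29 g/mol

Element totals:
  C: 8
  H: 18
  O: 3
  S: 1
Molecular formula: C8H18O3S.
  M = 8(12.011) + 18(1.008) + 3(15.999) + 32.06
    = 96.088 + 18.144 + 47.997 + 32.060 = 194.289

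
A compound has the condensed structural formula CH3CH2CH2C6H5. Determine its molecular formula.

C9H12

Element totals:
  C: 9
  H: 12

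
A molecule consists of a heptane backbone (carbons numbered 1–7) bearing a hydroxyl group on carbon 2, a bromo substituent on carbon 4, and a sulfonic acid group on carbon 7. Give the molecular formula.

C7H15BrO4S

Atom tally by fragment:
  CH3 → C:1 H:3
  CH(OH) → C:1 H:2 O:1
  CH2 → C:1 H:2
  CH(Br) → C:1 H:1 Br:1
  CH2 → C:1 H:2
  CH2 → C:1 H:2
  CH2SO3H → C:1 H:3 S:1 O:3
Element totals:
  C: 7
  H: 15
  Br: 1
  O: 4
  S: 1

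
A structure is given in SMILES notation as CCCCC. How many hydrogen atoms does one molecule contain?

12

Atom tally by fragment:
  CH3 → C:1 H:3
  CH2 → C:1 H:2
  CH2 → C:1 H:2
  CH2 → C:1 H:2
  CH3 → C:1 H:3
Element totals:
  C: 5
  H: 12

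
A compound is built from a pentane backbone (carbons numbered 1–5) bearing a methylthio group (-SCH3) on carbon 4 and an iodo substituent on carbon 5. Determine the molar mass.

244.13 g/mol

Atom tally by fragment:
  CH3 → C:1 H:3
  CH2 → C:1 H:2
  CH2 → C:1 H:2
  CH(SCH3) → C:2 H:4 S:1
  CH2I → C:1 H:2 I:1
Element totals:
  C: 6
  H: 13
  I: 1
  S: 1
Molecular formula: C6H13IS.
  M = 6(12.011) + 13(1.008) + 126.904 + 32.06
    = 72.066 + 13.104 + 126.904 + 32.060 = 244.134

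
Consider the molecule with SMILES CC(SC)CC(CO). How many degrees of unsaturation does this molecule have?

Atom tally by fragment:
  CH3 → C:1 H:3
  CH(SCH3) → C:2 H:4 S:1
  CH2 → C:1 H:2
  CH2CH2OH → C:2 H:5 O:1
Element totals:
  C: 6
  H: 14
  O: 1
  S: 1
Molecular formula: C6H14OS.
DoU = (2C + 2 + N − H − X) / 2 = (2·6 + 2 + 0 − 14 − 0) / 2 = 0.

0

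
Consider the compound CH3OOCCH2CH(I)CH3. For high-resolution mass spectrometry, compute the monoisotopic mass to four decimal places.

Atom tally by fragment:
  CH3OOCCH2 → C:3 H:5 O:2
  CH(I) → C:1 H:1 I:1
  CH3 → C:1 H:3
Element totals:
  C: 5
  H: 9
  I: 1
  O: 2
Molecular formula: C5H9IO2.
  M = 5(12.0) + 9(1.007825) + 126.904472 + 2(15.994915)
    = 60.000000 + 9.070425 + 126.904472 + 31.989830 = 227.964727

227.9647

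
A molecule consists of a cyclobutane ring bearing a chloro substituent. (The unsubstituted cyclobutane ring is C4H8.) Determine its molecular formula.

C4H7Cl

Atom tally by fragment:
  cyclobutane ring core → C:4 H:8
  (− 1 ring H displaced by substituents)
  + Cl → Cl:1
Element totals:
  C: 4
  H: 7
  Cl: 1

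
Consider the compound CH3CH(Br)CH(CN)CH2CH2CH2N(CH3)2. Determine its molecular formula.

Atom tally by fragment:
  CH3 → C:1 H:3
  CH(Br) → C:1 H:1 Br:1
  CH(CN) → C:2 H:1 N:1
  CH2 → C:1 H:2
  CH2 → C:1 H:2
  CH2N(CH3)2 → C:3 H:8 N:1
Element totals:
  C: 9
  H: 17
  Br: 1
  N: 2

C9H17BrN2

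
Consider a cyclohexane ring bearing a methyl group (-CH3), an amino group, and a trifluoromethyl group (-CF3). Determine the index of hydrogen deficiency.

1

Atom tally by fragment:
  cyclohexane ring core → C:6 H:12
  (− 3 ring H displaced by substituents)
  + CH3 → C:1 H:3
  + NH2 → N:1 H:2
  + CF3 → C:1 F:3
Element totals:
  C: 8
  H: 14
  F: 3
  N: 1
Molecular formula: C8H14F3N.
DoU = (2C + 2 + N − H − X) / 2 = (2·8 + 2 + 1 − 14 − 3) / 2 = 1.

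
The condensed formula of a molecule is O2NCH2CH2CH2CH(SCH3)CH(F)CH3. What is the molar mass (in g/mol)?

195.25 g/mol

Element totals:
  C: 7
  H: 14
  F: 1
  N: 1
  O: 2
  S: 1
Molecular formula: C7H14FNO2S.
  M = 7(12.011) + 14(1.008) + 18.998 + 14.007 + 2(15.999) + 32.06
    = 84.077 + 14.112 + 18.998 + 14.007 + 31.998 + 32.060 = 195.252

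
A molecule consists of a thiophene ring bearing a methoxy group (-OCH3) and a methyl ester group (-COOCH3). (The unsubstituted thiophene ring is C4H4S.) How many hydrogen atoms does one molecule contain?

8

Atom tally by fragment:
  thiophene ring core → C:4 H:4 S:1
  (− 2 ring H displaced by substituents)
  + OCH3 → C:1 H:3 O:1
  + COOCH3 → C:2 H:3 O:2
Element totals:
  C: 7
  H: 8
  O: 3
  S: 1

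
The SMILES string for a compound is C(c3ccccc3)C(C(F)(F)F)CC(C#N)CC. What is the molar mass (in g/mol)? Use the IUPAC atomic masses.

Atom tally by fragment:
  C6H5CH2 → C:7 H:7
  CH(CF3) → C:2 H:1 F:3
  CH2 → C:1 H:2
  CH(CN) → C:2 H:1 N:1
  CH2 → C:1 H:2
  CH3 → C:1 H:3
Element totals:
  C: 14
  H: 16
  F: 3
  N: 1
Molecular formula: C14H16F3N.
  M = 14(12.011) + 16(1.008) + 3(18.998) + 14.007
    = 168.154 + 16.128 + 56.994 + 14.007 = 255.283

255.28 g/mol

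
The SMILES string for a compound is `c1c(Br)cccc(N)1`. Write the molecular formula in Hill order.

C6H6BrN

Atom tally by fragment:
  benzene ring core → C:6 H:6
  (− 2 ring H displaced by substituents)
  + Br → Br:1
  + NH2 → N:1 H:2
Element totals:
  C: 6
  H: 6
  Br: 1
  N: 1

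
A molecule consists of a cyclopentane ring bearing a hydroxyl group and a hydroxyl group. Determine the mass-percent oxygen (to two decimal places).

31.33%

Atom tally by fragment:
  cyclopentane ring core → C:5 H:10
  (− 2 ring H displaced by substituents)
  + OH → O:1 H:1
  + OH → O:1 H:1
Element totals:
  C: 5
  H: 10
  O: 2
Molecular formula: C5H10O2.
Molar mass = 102.133 g/mol.
Mass from O: 2 × 15.999 = 31.998 g/mol.
%O = 31.998 / 102.133 × 100 = 31.33%.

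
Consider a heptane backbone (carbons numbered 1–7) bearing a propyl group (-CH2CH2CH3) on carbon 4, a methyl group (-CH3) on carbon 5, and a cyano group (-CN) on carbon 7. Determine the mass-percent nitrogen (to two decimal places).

Atom tally by fragment:
  CH3 → C:1 H:3
  CH2 → C:1 H:2
  CH2 → C:1 H:2
  CH(CH2CH2CH3) → C:4 H:8
  CH(CH3) → C:2 H:4
  CH2 → C:1 H:2
  CH2CN → C:2 H:2 N:1
Element totals:
  C: 12
  H: 23
  N: 1
Molecular formula: C12H23N.
Molar mass = 181.323 g/mol.
Mass from N: 1 × 14.007 = 14.007 g/mol.
%N = 14.007 / 181.323 × 100 = 7.72%.

7.72%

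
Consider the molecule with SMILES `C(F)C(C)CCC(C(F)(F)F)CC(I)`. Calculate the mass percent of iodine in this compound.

38.91%

Atom tally by fragment:
  FCH2 → C:1 H:2 F:1
  CH(CH3) → C:2 H:4
  CH2 → C:1 H:2
  CH2 → C:1 H:2
  CH(CF3) → C:2 H:1 F:3
  CH2 → C:1 H:2
  CH2I → C:1 H:2 I:1
Element totals:
  C: 9
  H: 15
  F: 4
  I: 1
Molecular formula: C9H15F4I.
Molar mass = 326.115 g/mol.
Mass from I: 1 × 126.904 = 126.904 g/mol.
%I = 126.904 / 326.115 × 100 = 38.91%.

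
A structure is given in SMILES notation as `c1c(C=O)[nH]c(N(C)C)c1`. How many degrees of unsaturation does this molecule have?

4

Atom tally by fragment:
  pyrrole ring core → C:4 H:5 N:1
  (− 2 ring H displaced by substituents)
  + CHO → C:1 H:1 O:1
  + N(CH3)2 → N:1 C:2 H:6
Element totals:
  C: 7
  H: 10
  N: 2
  O: 1
Molecular formula: C7H10N2O.
DoU = (2C + 2 + N − H − X) / 2 = (2·7 + 2 + 2 − 10 − 0) / 2 = 4.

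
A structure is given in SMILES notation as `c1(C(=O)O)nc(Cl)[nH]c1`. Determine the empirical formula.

C4H3ClN2O2

Atom tally by fragment:
  imidazole ring core → C:3 H:4 N:2
  (− 2 ring H displaced by substituents)
  + COOH → C:1 H:1 O:2
  + Cl → Cl:1
Element totals:
  C: 4
  H: 3
  Cl: 1
  N: 2
  O: 2
Molecular formula: C4H3ClN2O2.
gcd of subscripts (4, 1, 3, 2, 2) = 1, so the empirical formula equals the molecular formula.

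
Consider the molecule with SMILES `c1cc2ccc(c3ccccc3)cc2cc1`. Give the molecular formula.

C16H12

Atom tally by fragment:
  naphthalene ring system core → C:10 H:8
  (− 1 ring H displaced by substituents)
  + C6H5 → C:6 H:5
Element totals:
  C: 16
  H: 12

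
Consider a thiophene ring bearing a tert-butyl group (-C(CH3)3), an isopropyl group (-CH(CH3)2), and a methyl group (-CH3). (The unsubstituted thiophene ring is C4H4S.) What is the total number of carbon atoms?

Atom tally by fragment:
  thiophene ring core → C:4 H:4 S:1
  (− 3 ring H displaced by substituents)
  + C(CH3)3 → C:4 H:9
  + CH(CH3)2 → C:3 H:7
  + CH3 → C:1 H:3
Element totals:
  C: 12
  H: 20
  S: 1

12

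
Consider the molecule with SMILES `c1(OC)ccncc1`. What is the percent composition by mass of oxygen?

14.66%

Atom tally by fragment:
  pyridine ring core → C:5 H:5 N:1
  (− 1 ring H displaced by substituents)
  + OCH3 → C:1 H:3 O:1
Element totals:
  C: 6
  H: 7
  N: 1
  O: 1
Molecular formula: C6H7NO.
Molar mass = 109.128 g/mol.
Mass from O: 1 × 15.999 = 15.999 g/mol.
%O = 15.999 / 109.128 × 100 = 14.66%.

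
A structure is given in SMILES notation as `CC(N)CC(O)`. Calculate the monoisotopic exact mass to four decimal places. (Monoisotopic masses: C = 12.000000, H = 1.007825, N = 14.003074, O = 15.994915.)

Atom tally by fragment:
  CH3 → C:1 H:3
  CH(NH2) → C:1 H:3 N:1
  CH2 → C:1 H:2
  CH2OH → C:1 H:3 O:1
Element totals:
  C: 4
  H: 11
  N: 1
  O: 1
Molecular formula: C4H11NO.
  M = 4(12.0) + 11(1.007825) + 14.003074 + 15.994915
    = 48.000000 + 11.086075 + 14.003074 + 15.994915 = 89.084064

89.0841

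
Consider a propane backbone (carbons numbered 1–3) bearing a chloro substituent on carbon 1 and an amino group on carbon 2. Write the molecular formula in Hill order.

C3H8ClN

Atom tally by fragment:
  ClCH2 → C:1 H:2 Cl:1
  CH(NH2) → C:1 H:3 N:1
  CH3 → C:1 H:3
Element totals:
  C: 3
  H: 8
  Cl: 1
  N: 1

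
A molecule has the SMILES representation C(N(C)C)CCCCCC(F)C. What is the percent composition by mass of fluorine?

Atom tally by fragment:
  (CH3)2NCH2 → C:3 H:8 N:1
  CH2 → C:1 H:2
  CH2 → C:1 H:2
  CH2 → C:1 H:2
  CH2 → C:1 H:2
  CH2 → C:1 H:2
  CH(F) → C:1 H:1 F:1
  CH3 → C:1 H:3
Element totals:
  C: 10
  H: 22
  F: 1
  N: 1
Molecular formula: C10H22FN.
Molar mass = 175.291 g/mol.
Mass from F: 1 × 18.998 = 18.998 g/mol.
%F = 18.998 / 175.291 × 100 = 10.84%.

10.84%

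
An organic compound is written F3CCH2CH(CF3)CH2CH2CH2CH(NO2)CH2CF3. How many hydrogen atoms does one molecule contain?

12

Element totals:
  C: 10
  H: 12
  F: 9
  N: 1
  O: 2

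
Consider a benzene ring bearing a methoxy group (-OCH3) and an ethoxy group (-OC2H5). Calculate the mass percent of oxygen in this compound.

21.02%

Atom tally by fragment:
  benzene ring core → C:6 H:6
  (− 2 ring H displaced by substituents)
  + OCH3 → C:1 H:3 O:1
  + OC2H5 → C:2 H:5 O:1
Element totals:
  C: 9
  H: 12
  O: 2
Molecular formula: C9H12O2.
Molar mass = 152.193 g/mol.
Mass from O: 2 × 15.999 = 31.998 g/mol.
%O = 31.998 / 152.193 × 100 = 21.02%.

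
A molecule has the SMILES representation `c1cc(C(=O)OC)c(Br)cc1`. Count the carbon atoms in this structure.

8

Atom tally by fragment:
  benzene ring core → C:6 H:6
  (− 2 ring H displaced by substituents)
  + COOCH3 → C:2 H:3 O:2
  + Br → Br:1
Element totals:
  C: 8
  H: 7
  Br: 1
  O: 2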